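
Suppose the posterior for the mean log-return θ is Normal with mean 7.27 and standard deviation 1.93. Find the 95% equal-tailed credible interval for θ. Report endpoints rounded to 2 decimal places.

[3.49, 11.05]

The posterior is symmetric, so the 95% equal-tailed interval is θ = 7.27 ± z·1.93 with z = 1.960.
Half-width: 1.960 × 1.93 = 3.78.
7.27 − 3.78 = 3.49; 7.27 + 3.78 = 11.05.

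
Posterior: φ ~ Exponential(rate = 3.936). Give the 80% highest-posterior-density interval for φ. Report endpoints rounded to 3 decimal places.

[0.000, 0.409]

The exponential density is strictly decreasing on [0, ∞), so the HPD interval is anchored at 0: [0, q] with P(φ ≤ q) = 0.80.
q = −ln(1 − 0.80) / 3.936 = 1.6094 / 3.936 = 0.409.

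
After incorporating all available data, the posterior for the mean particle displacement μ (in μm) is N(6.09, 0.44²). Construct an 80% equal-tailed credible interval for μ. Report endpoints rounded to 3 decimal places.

[5.526, 6.654]

The posterior is symmetric, so the 80% equal-tailed interval is μ = 6.09 ± z·0.44 with z = 1.282.
Half-width: 1.282 × 0.44 = 0.564.
6.09 − 0.564 = 5.526; 6.09 + 0.564 = 6.654.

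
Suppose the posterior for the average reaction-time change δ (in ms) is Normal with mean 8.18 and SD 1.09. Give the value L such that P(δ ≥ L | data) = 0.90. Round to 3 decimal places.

Need L with P(δ ≥ L) = 0.90: L = 8.18 − z_{0.1}·1.09.
z = 1.282; L = 8.18 − 1.282 × 1.09 = 6.783.

6.783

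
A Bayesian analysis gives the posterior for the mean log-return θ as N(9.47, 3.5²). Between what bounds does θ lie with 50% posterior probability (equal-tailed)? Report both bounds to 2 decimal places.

[7.11, 11.83]

The posterior is symmetric, so the 50% equal-tailed interval is θ = 9.47 ± z·3.5 with z = 0.674.
Half-width: 0.674 × 3.5 = 2.36.
9.47 − 2.36 = 7.11; 9.47 + 2.36 = 11.83.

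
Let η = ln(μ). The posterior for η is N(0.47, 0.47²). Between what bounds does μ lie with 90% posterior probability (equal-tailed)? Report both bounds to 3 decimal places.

[0.739, 3.466]

On the log scale the 90% interval is 0.47 ± 1.645 × 0.47 = [-0.3031, 1.2431].
Exponentiate: [e^-0.3031, e^1.2431] = [0.739, 3.466].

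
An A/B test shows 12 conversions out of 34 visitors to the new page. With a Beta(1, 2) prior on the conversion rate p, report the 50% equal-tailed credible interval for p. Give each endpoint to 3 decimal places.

Posterior: Beta(1+12, 2+22) = Beta(13, 24).
Equal-tailed 50% interval: the 0.25 and 0.75 quantiles of Beta(13, 24).
Posterior mean ≈ 0.351, SD ≈ 0.077; a Normal approximation gives roughly [0.299, 0.404].
Exact: F⁻¹(0.25) = 0.297; F⁻¹(0.75) = 0.403.

[0.297, 0.403]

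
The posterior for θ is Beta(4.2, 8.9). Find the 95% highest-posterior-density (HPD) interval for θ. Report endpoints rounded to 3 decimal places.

The posterior is unimodal and skewed, so the HPD interval has equal density at both endpoints and is the shortest 95% interval.
Solving f(0.093) = f(0.563) with F(0.563) − F(0.093) = 0.95 gives [0.093, 0.563].
For comparison, the equal-tailed interval is [0.108, 0.585]; the HPD is narrower and shifted toward the mode.

[0.093, 0.563]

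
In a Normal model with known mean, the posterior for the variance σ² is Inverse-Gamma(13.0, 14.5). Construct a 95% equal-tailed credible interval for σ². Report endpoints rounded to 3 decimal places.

[0.692, 2.095]

Inverse-Gamma(13.0, 14.5) quantiles: F⁻¹(0.025) and F⁻¹(0.975).
Equivalently, 1/σ² ~ Gamma(13.0, rate = 14.5); invert its 0.975 and 0.025 quantiles.
Posterior mean ≈ 1.208, SD ≈ 0.364; a Normal approximation gives roughly [0.494, 1.922].
Exact: lower = 0.692; upper = 2.095.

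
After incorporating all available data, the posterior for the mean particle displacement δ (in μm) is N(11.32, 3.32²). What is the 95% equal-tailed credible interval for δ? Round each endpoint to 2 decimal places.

The posterior is symmetric, so the 95% equal-tailed interval is δ = 11.32 ± z·3.32 with z = 1.960.
Half-width: 1.960 × 3.32 = 6.51.
11.32 − 6.51 = 4.81; 11.32 + 6.51 = 17.83.

[4.81, 17.83]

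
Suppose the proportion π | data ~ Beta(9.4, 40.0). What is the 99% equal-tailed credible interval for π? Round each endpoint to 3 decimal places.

Posterior: Beta(9.4, 40.0).
Equal-tailed 99% interval: the 0.005 and 0.995 quantiles of Beta(9.4, 40.0).
Posterior mean ≈ 0.190, SD ≈ 0.055; a Normal approximation gives roughly [0.048, 0.333].
Exact: F⁻¹(0.005) = 0.073; F⁻¹(0.995) = 0.353.

[0.073, 0.353]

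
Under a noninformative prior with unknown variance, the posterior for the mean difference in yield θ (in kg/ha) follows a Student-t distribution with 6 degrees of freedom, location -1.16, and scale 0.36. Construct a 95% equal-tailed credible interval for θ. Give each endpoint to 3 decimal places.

[-2.041, -0.279]

The t_6 distribution is symmetric; the 95% interval is -1.16 ± t·0.36 with t_{0.975,6} = 2.447.
Half-width: 2.447 × 0.36 = 0.881.
-1.16 − 0.881 = -2.041; -1.16 + 0.881 = -0.279.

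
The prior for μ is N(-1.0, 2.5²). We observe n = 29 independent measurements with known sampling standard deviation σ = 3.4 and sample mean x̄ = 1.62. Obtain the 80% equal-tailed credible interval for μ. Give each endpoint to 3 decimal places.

[0.678, 2.247]

Posterior precision = 1/2.5² + 29/3.4² = 0.1600 + 2.5087 = 2.6687, so posterior SD = 0.6121.
Posterior mean = (-1.0/2.5² + 29·1.62/3.4²) / 2.6687 = 1.4629.
Interval: 1.4629 ± 1.282 × 0.6121 → [0.678, 2.247].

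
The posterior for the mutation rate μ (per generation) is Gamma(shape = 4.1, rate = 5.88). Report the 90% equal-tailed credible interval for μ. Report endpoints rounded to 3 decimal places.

[0.242, 1.343]

Posterior: Gamma(shape 4.1, rate 5.88).
Equal-tailed 90% interval: Gamma(4.1, 5.88) quantiles at 0.05 and 0.95.
Posterior mean ≈ 0.697, SD ≈ 0.344; a Normal approximation gives roughly [0.131, 1.264].
Exact: lower = 0.242; upper = 1.343.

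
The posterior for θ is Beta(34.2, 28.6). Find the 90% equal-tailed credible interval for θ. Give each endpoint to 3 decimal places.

Posterior: Beta(34.2, 28.6).
Equal-tailed 90% interval: the 0.05 and 0.95 quantiles of Beta(34.2, 28.6).
Posterior mean ≈ 0.545, SD ≈ 0.062; a Normal approximation gives roughly [0.442, 0.647].
Exact: F⁻¹(0.05) = 0.441; F⁻¹(0.95) = 0.646.

[0.441, 0.646]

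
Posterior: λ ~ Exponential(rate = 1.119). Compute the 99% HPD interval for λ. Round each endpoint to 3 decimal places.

[0.000, 4.115]

The exponential density is strictly decreasing on [0, ∞), so the HPD interval is anchored at 0: [0, q] with P(λ ≤ q) = 0.99.
q = −ln(1 − 0.99) / 1.119 = 4.6052 / 1.119 = 4.115.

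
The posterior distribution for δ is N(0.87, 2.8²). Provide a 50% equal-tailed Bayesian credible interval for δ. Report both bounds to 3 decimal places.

[-1.019, 2.759]

The posterior is symmetric, so the 50% equal-tailed interval is δ = 0.87 ± z·2.8 with z = 0.674.
Half-width: 0.674 × 2.8 = 1.889.
0.87 − 1.889 = -1.019; 0.87 + 1.889 = 2.759.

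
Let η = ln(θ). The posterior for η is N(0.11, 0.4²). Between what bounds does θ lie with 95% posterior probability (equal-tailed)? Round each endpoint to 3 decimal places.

On the log scale the 95% interval is 0.11 ± 1.960 × 0.4 = [-0.6740, 0.8940].
Exponentiate: [e^-0.6740, e^0.8940] = [0.510, 2.445].

[0.510, 2.445]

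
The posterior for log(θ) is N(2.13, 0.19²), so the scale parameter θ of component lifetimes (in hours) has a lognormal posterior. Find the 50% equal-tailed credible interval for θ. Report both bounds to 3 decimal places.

On the log scale the 50% interval is 2.13 ± 0.674 × 0.19 = [2.0018, 2.2582].
Exponentiate: [e^2.0018, e^2.2582] = [7.403, 9.565].

[7.403, 9.565]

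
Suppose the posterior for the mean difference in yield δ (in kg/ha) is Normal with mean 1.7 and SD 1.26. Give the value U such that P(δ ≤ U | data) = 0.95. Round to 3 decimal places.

3.773

Need U with P(δ ≤ U) = 0.95: U = 1.7 + z_{0.05}·1.26.
z = 1.645; U = 1.7 + 1.645 × 1.26 = 3.773.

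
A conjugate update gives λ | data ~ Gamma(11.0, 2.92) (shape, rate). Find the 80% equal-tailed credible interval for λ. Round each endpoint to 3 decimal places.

Posterior: Gamma(shape 11.0, rate 2.92).
Equal-tailed 80% interval: Gamma(11.0, 2.92) quantiles at 0.1 and 0.9.
Posterior mean ≈ 3.767, SD ≈ 1.136; a Normal approximation gives roughly [2.311, 5.223].
Exact: lower = 2.404; upper = 5.276.

[2.404, 5.276]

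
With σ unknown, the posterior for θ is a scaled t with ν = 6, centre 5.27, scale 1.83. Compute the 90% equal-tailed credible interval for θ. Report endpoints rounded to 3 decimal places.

The t_6 distribution is symmetric; the 90% interval is 5.27 ± t·1.83 with t_{0.95,6} = 1.943.
Half-width: 1.943 × 1.83 = 3.556.
5.27 − 3.556 = 1.714; 5.27 + 3.556 = 8.826.

[1.714, 8.826]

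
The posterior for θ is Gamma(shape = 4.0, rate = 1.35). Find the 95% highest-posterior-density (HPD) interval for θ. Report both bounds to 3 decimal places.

The posterior is unimodal and skewed, so the HPD interval has equal density at both endpoints and is the shortest 95% interval.
Solving f(0.528) = f(5.888) with F(5.888) − F(0.528) = 0.95 gives [0.528, 5.888].
For comparison, the equal-tailed interval is [0.807, 6.494]; the HPD is narrower and shifted toward the mode.

[0.528, 5.888]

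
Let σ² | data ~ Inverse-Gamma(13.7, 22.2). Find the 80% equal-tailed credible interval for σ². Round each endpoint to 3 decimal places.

[1.193, 2.407]

Inverse-Gamma(13.7, 22.2) quantiles: F⁻¹(0.1) and F⁻¹(0.9).
Equivalently, 1/σ² ~ Gamma(13.7, rate = 22.2); invert its 0.9 and 0.1 quantiles.
Posterior mean ≈ 1.748, SD ≈ 0.511; a Normal approximation gives roughly [1.093, 2.403].
Exact: lower = 1.193; upper = 2.407.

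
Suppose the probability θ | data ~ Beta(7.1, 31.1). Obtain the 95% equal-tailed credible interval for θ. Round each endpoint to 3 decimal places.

Posterior: Beta(7.1, 31.1).
Equal-tailed 95% interval: the 0.025 and 0.975 quantiles of Beta(7.1, 31.1).
Posterior mean ≈ 0.186, SD ≈ 0.062; a Normal approximation gives roughly [0.064, 0.308].
Exact: F⁻¹(0.025) = 0.081; F⁻¹(0.975) = 0.322.

[0.081, 0.322]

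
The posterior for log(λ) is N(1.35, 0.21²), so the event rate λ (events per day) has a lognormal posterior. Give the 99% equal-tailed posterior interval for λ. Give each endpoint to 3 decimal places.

On the log scale the 99% interval is 1.35 ± 2.576 × 0.21 = [0.8091, 1.8909].
Exponentiate: [e^0.8091, e^1.8909] = [2.246, 6.625].

[2.246, 6.625]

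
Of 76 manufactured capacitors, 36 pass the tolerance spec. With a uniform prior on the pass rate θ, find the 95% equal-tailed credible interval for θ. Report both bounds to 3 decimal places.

Posterior: Beta(1+36, 1+40) = Beta(37, 41).
Equal-tailed 95% interval: the 0.025 and 0.975 quantiles of Beta(37, 41).
Posterior mean ≈ 0.474, SD ≈ 0.056; a Normal approximation gives roughly [0.364, 0.584].
Exact: F⁻¹(0.025) = 0.365; F⁻¹(0.975) = 0.585.

[0.365, 0.585]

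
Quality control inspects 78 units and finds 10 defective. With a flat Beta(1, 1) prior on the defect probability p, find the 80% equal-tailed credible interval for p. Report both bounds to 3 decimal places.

[0.091, 0.188]

Posterior: Beta(1+10, 1+68) = Beta(11, 69).
Equal-tailed 80% interval: the 0.1 and 0.9 quantiles of Beta(11, 69).
Posterior mean ≈ 0.138, SD ≈ 0.038; a Normal approximation gives roughly [0.088, 0.187].
Exact: F⁻¹(0.1) = 0.091; F⁻¹(0.9) = 0.188.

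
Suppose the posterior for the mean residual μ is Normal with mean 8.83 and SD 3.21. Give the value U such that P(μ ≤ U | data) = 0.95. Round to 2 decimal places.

Need U with P(μ ≤ U) = 0.95: U = 8.83 + z_{0.05}·3.21.
z = 1.645; U = 8.83 + 1.645 × 3.21 = 14.11.

14.11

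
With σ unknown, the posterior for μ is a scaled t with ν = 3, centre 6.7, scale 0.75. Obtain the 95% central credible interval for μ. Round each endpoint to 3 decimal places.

The t_3 distribution is symmetric; the 95% interval is 6.7 ± t·0.75 with t_{0.975,3} = 3.182.
Half-width: 3.182 × 0.75 = 2.387.
6.7 − 2.387 = 4.313; 6.7 + 2.387 = 9.087.

[4.313, 9.087]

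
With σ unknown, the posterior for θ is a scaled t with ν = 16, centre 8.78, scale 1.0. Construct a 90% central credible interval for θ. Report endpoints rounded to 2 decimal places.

The t_16 distribution is symmetric; the 90% interval is 8.78 ± t·1.0 with t_{0.95,16} = 1.746.
Half-width: 1.746 × 1.0 = 1.75.
8.78 − 1.75 = 7.03; 8.78 + 1.75 = 10.53.

[7.03, 10.53]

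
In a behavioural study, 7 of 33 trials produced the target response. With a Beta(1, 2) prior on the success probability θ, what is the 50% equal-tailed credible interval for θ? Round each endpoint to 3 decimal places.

Posterior: Beta(1+7, 2+26) = Beta(8, 28).
Equal-tailed 50% interval: the 0.25 and 0.75 quantiles of Beta(8, 28).
Posterior mean ≈ 0.222, SD ≈ 0.068; a Normal approximation gives roughly [0.176, 0.268].
Exact: F⁻¹(0.25) = 0.173; F⁻¹(0.75) = 0.266.

[0.173, 0.266]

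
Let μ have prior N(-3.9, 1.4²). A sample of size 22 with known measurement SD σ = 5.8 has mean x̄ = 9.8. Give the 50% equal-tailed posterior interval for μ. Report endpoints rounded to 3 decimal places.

Posterior precision = 1/1.4² + 22/5.8² = 0.5102 + 0.6540 = 1.1642, so posterior SD = 0.9268.
Posterior mean = (-3.9/1.4² + 22·9.8/5.8²) / 1.1642 = 3.7960.
Interval: 3.7960 ± 0.674 × 0.9268 → [3.171, 4.421].

[3.171, 4.421]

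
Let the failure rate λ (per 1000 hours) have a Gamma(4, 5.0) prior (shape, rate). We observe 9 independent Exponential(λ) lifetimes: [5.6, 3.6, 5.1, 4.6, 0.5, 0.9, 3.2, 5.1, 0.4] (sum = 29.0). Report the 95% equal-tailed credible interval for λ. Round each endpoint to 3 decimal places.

[0.204, 0.617]

Posterior: Gamma(4+9, 5.0+29.0) = Gamma(13, 34.0) (shape, rate).
Equal-tailed 95% interval: Gamma(13, 34.0) quantiles at 0.025 and 0.975.
Posterior mean ≈ 0.382, SD ≈ 0.106; a Normal approximation gives roughly [0.175, 0.590].
Exact: lower = 0.204; upper = 0.617.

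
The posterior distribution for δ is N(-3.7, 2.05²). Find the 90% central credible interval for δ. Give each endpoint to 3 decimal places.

[-7.072, -0.328]

The posterior is symmetric, so the 90% equal-tailed interval is δ = -3.7 ± z·2.05 with z = 1.645.
Half-width: 1.645 × 2.05 = 3.372.
-3.7 − 3.372 = -7.072; -3.7 + 3.372 = -0.328.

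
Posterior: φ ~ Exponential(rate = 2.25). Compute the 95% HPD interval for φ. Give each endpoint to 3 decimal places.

The exponential density is strictly decreasing on [0, ∞), so the HPD interval is anchored at 0: [0, q] with P(φ ≤ q) = 0.95.
q = −ln(1 − 0.95) / 2.25 = 2.9957 / 2.25 = 1.331.

[0.000, 1.331]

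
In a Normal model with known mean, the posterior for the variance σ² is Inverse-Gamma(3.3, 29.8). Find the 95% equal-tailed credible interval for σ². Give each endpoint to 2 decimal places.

[3.87, 39.63]

Inverse-Gamma(3.3, 29.8) quantiles: F⁻¹(0.025) and F⁻¹(0.975).
Equivalently, 1/σ² ~ Gamma(3.3, rate = 29.8); invert its 0.975 and 0.025 quantiles.
Posterior mean ≈ 12.96, SD ≈ 11.36; a Normal approximation gives roughly [-9.32, 35.23].
Exact: lower = 3.87; upper = 39.63.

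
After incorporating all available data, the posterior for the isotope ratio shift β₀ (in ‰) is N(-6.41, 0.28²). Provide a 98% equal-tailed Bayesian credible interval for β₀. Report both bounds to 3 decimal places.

The posterior is symmetric, so the 98% equal-tailed interval is β₀ = -6.41 ± z·0.28 with z = 2.326.
Half-width: 2.326 × 0.28 = 0.651.
-6.41 − 0.651 = -7.061; -6.41 + 0.651 = -5.759.

[-7.061, -5.759]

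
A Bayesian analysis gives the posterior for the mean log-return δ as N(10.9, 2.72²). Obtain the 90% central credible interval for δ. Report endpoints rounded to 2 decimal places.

[6.43, 15.37]

The posterior is symmetric, so the 90% equal-tailed interval is δ = 10.9 ± z·2.72 with z = 1.645.
Half-width: 1.645 × 2.72 = 4.47.
10.9 − 4.47 = 6.43; 10.9 + 4.47 = 15.37.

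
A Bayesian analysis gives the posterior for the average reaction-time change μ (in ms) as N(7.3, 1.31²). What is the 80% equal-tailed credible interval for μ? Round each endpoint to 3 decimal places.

The posterior is symmetric, so the 80% equal-tailed interval is μ = 7.3 ± z·1.31 with z = 1.282.
Half-width: 1.282 × 1.31 = 1.679.
7.3 − 1.679 = 5.621; 7.3 + 1.679 = 8.979.

[5.621, 8.979]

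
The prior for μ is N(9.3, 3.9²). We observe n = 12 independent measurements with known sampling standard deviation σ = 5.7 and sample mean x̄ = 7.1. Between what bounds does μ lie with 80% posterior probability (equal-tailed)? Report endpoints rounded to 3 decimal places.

[5.490, 9.375]

Posterior precision = 1/3.9² + 12/5.7² = 0.0657 + 0.3693 = 0.4351, so posterior SD = 1.5160.
Posterior mean = (9.3/3.9² + 12·7.1/5.7²) / 0.4351 = 7.4324.
Interval: 7.4324 ± 1.282 × 1.5160 → [5.490, 9.375].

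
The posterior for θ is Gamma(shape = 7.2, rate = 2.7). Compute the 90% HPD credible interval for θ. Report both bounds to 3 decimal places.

[1.081, 4.194]

The posterior is unimodal and skewed, so the HPD interval has equal density at both endpoints and is the shortest 90% interval.
Solving f(1.081) = f(4.194) with F(4.194) − F(1.081) = 0.90 gives [1.081, 4.194].
For comparison, the equal-tailed interval is [1.268, 4.483]; the HPD is narrower and shifted toward the mode.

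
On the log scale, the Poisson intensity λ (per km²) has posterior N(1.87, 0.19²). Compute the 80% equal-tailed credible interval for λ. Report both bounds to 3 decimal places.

[5.086, 8.277]

On the log scale the 80% interval is 1.87 ± 1.282 × 0.19 = [1.6265, 2.1135].
Exponentiate: [e^1.6265, e^2.1135] = [5.086, 8.277].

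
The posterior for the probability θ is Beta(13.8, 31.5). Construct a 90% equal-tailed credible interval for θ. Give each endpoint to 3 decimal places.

[0.198, 0.421]

Posterior: Beta(13.8, 31.5).
Equal-tailed 90% interval: the 0.05 and 0.95 quantiles of Beta(13.8, 31.5).
Posterior mean ≈ 0.305, SD ≈ 0.068; a Normal approximation gives roughly [0.193, 0.416].
Exact: F⁻¹(0.05) = 0.198; F⁻¹(0.95) = 0.421.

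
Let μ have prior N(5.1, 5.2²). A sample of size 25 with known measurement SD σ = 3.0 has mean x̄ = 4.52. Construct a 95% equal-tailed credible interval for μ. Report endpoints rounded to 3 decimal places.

Posterior precision = 1/5.2² + 25/3.0² = 0.0370 + 2.7778 = 2.8148, so posterior SD = 0.5960.
Posterior mean = (5.1/5.2² + 25·4.52/3.0²) / 2.8148 = 4.5276.
Interval: 4.5276 ± 1.960 × 0.5960 → [3.359, 5.696].

[3.359, 5.696]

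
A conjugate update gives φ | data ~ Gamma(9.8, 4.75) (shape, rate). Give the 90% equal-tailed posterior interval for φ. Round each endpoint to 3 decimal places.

Posterior: Gamma(shape 9.8, rate 4.75).
Equal-tailed 90% interval: Gamma(9.8, 4.75) quantiles at 0.05 and 0.95.
Posterior mean ≈ 2.063, SD ≈ 0.659; a Normal approximation gives roughly [0.979, 3.147].
Exact: lower = 1.111; upper = 3.253.

[1.111, 3.253]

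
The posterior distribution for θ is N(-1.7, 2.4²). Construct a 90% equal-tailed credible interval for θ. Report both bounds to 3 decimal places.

[-5.648, 2.248]

The posterior is symmetric, so the 90% equal-tailed interval is θ = -1.7 ± z·2.4 with z = 1.645.
Half-width: 1.645 × 2.4 = 3.948.
-1.7 − 3.948 = -5.648; -1.7 + 3.948 = 2.248.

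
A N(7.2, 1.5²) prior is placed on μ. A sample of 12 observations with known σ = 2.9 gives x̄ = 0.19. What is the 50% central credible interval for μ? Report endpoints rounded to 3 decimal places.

Posterior precision = 1/1.5² + 12/2.9² = 0.4444 + 1.4269 = 1.8713, so posterior SD = 0.7310.
Posterior mean = (7.2/1.5² + 12·0.19/2.9²) / 1.8713 = 1.8549.
Interval: 1.8549 ± 0.674 × 0.7310 → [1.362, 2.348].

[1.362, 2.348]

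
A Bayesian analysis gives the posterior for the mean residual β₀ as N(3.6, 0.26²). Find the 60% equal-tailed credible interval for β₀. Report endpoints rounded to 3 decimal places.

[3.381, 3.819]

The posterior is symmetric, so the 60% equal-tailed interval is β₀ = 3.6 ± z·0.26 with z = 0.842.
Half-width: 0.842 × 0.26 = 0.219.
3.6 − 0.219 = 3.381; 3.6 + 0.219 = 3.819.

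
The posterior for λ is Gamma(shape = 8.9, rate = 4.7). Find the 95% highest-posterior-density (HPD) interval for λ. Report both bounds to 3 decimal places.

[0.757, 3.158]

The posterior is unimodal and skewed, so the HPD interval has equal density at both endpoints and is the shortest 95% interval.
Solving f(0.757) = f(3.158) with F(3.158) − F(0.757) = 0.95 gives [0.757, 3.158].
For comparison, the equal-tailed interval is [0.861, 3.326]; the HPD is narrower and shifted toward the mode.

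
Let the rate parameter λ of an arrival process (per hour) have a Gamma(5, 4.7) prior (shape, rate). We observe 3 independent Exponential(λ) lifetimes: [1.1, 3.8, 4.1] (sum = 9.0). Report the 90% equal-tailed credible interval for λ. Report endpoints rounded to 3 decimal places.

[0.291, 0.960]

Posterior: Gamma(5+3, 4.7+9.0) = Gamma(8, 13.7) (shape, rate).
Equal-tailed 90% interval: Gamma(8, 13.7) quantiles at 0.05 and 0.95.
Posterior mean ≈ 0.584, SD ≈ 0.206; a Normal approximation gives roughly [0.244, 0.924].
Exact: lower = 0.291; upper = 0.960.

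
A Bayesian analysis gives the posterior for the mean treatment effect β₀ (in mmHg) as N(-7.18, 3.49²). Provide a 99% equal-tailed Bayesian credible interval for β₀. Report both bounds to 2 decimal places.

The posterior is symmetric, so the 99% equal-tailed interval is β₀ = -7.18 ± z·3.49 with z = 2.576.
Half-width: 2.576 × 3.49 = 8.99.
-7.18 − 8.99 = -16.17; -7.18 + 8.99 = 1.81.

[-16.17, 1.81]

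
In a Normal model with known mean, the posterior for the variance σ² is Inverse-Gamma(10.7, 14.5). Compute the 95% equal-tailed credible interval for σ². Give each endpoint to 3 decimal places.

Inverse-Gamma(10.7, 14.5) quantiles: F⁻¹(0.025) and F⁻¹(0.975).
Equivalently, 1/σ² ~ Gamma(10.7, rate = 14.5); invert its 0.975 and 0.025 quantiles.
Posterior mean ≈ 1.495, SD ≈ 0.507; a Normal approximation gives roughly [0.502, 2.488].
Exact: lower = 0.806; upper = 2.746.

[0.806, 2.746]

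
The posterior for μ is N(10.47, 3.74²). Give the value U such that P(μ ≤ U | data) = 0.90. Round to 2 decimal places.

15.26

Need U with P(μ ≤ U) = 0.90: U = 10.47 + z_{0.1}·3.74.
z = 1.282; U = 10.47 + 1.282 × 3.74 = 15.26.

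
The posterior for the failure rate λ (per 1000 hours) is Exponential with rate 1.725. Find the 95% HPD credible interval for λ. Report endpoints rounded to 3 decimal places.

The exponential density is strictly decreasing on [0, ∞), so the HPD interval is anchored at 0: [0, q] with P(λ ≤ q) = 0.95.
q = −ln(1 − 0.95) / 1.725 = 2.9957 / 1.725 = 1.737.

[0.000, 1.737]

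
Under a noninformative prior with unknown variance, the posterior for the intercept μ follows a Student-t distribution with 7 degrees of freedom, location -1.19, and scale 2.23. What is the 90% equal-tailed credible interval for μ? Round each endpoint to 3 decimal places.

The t_7 distribution is symmetric; the 90% interval is -1.19 ± t·2.23 with t_{0.95,7} = 1.895.
Half-width: 1.895 × 2.23 = 4.225.
-1.19 − 4.225 = -5.415; -1.19 + 4.225 = 3.035.

[-5.415, 3.035]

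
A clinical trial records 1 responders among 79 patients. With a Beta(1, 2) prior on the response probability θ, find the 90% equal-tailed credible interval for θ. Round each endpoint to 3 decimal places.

Posterior: Beta(1+1, 2+78) = Beta(2, 80).
Equal-tailed 90% interval: the 0.05 and 0.95 quantiles of Beta(2, 80).
Posterior mean ≈ 0.024, SD ≈ 0.017; a Normal approximation gives roughly [-0.003, 0.052].
Exact: F⁻¹(0.05) = 0.004; F⁻¹(0.95) = 0.057.

[0.004, 0.057]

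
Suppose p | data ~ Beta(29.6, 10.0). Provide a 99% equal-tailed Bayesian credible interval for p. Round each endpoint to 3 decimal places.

[0.553, 0.896]

Posterior: Beta(29.6, 10.0).
Equal-tailed 99% interval: the 0.005 and 0.995 quantiles of Beta(29.6, 10.0).
Posterior mean ≈ 0.747, SD ≈ 0.068; a Normal approximation gives roughly [0.572, 0.923].
Exact: F⁻¹(0.005) = 0.553; F⁻¹(0.995) = 0.896.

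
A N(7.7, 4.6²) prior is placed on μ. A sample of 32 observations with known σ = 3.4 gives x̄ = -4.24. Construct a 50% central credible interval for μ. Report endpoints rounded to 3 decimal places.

[-4.442, -3.638]

Posterior precision = 1/4.6² + 32/3.4² = 0.0473 + 2.7682 = 2.8154, so posterior SD = 0.5960.
Posterior mean = (7.7/4.6² + 32·-4.24/3.4²) / 2.8154 = -4.0396.
Interval: -4.0396 ± 0.674 × 0.5960 → [-4.442, -3.638].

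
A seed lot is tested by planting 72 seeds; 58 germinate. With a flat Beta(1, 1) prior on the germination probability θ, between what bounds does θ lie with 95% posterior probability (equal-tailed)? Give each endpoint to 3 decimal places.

[0.699, 0.880]

Posterior: Beta(1+58, 1+14) = Beta(59, 15).
Equal-tailed 95% interval: the 0.025 and 0.975 quantiles of Beta(59, 15).
Posterior mean ≈ 0.797, SD ≈ 0.046; a Normal approximation gives roughly [0.706, 0.888].
Exact: F⁻¹(0.025) = 0.699; F⁻¹(0.975) = 0.880.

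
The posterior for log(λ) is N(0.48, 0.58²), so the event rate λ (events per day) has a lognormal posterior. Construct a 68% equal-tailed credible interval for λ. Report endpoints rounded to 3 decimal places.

On the log scale the 68% interval is 0.48 ± 0.994 × 0.58 = [-0.0968, 1.0568].
Exponentiate: [e^-0.0968, e^1.0568] = [0.908, 2.877].

[0.908, 2.877]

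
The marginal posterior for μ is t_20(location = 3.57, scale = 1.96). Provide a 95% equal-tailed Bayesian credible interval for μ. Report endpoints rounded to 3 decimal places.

The t_20 distribution is symmetric; the 95% interval is 3.57 ± t·1.96 with t_{0.975,20} = 2.086.
Half-width: 2.086 × 1.96 = 4.088.
3.57 − 4.088 = -0.518; 3.57 + 4.088 = 7.658.

[-0.518, 7.658]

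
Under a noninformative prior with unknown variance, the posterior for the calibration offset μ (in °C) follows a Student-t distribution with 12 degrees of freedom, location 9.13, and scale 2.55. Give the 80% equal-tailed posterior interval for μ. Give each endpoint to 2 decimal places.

[5.67, 12.59]

The t_12 distribution is symmetric; the 80% interval is 9.13 ± t·2.55 with t_{0.9,12} = 1.356.
Half-width: 1.356 × 2.55 = 3.46.
9.13 − 3.46 = 5.67; 9.13 + 3.46 = 12.59.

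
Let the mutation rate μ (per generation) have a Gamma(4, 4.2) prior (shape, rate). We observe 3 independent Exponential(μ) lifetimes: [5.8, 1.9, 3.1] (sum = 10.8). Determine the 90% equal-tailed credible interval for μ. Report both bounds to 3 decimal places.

Posterior: Gamma(4+3, 4.2+10.8) = Gamma(7, 15.0) (shape, rate).
Equal-tailed 90% interval: Gamma(7, 15.0) quantiles at 0.05 and 0.95.
Posterior mean ≈ 0.467, SD ≈ 0.176; a Normal approximation gives roughly [0.177, 0.757].
Exact: lower = 0.219; upper = 0.789.

[0.219, 0.789]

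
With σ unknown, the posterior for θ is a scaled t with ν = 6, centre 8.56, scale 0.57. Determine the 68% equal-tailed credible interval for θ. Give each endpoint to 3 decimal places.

[7.942, 9.178]

The t_6 distribution is symmetric; the 68% interval is 8.56 ± t·0.57 with t_{0.84,6} = 1.084.
Half-width: 1.084 × 0.57 = 0.618.
8.56 − 0.618 = 7.942; 8.56 + 0.618 = 9.178.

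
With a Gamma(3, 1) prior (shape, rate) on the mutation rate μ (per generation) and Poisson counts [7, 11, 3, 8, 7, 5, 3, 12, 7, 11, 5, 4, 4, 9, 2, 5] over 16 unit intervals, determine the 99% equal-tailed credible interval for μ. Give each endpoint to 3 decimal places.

[4.786, 7.906]

Posterior: Gamma(3+103, 1+16) = Gamma(106, 17) (shape, rate).
Equal-tailed 99% interval: Gamma(106, 17) quantiles at 0.005 and 0.995.
Posterior mean ≈ 6.235, SD ≈ 0.606; a Normal approximation gives roughly [4.675, 7.795].
Exact: lower = 4.786; upper = 7.906.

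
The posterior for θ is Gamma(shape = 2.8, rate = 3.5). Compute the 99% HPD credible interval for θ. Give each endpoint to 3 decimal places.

[0.027, 2.314]

The posterior is unimodal and skewed, so the HPD interval has equal density at both endpoints and is the shortest 99% interval.
Solving f(0.027) = f(2.314) with F(2.314) − F(0.027) = 0.99 gives [0.027, 2.314].
For comparison, the equal-tailed interval is [0.081, 2.548]; the HPD is narrower and shifted toward the mode.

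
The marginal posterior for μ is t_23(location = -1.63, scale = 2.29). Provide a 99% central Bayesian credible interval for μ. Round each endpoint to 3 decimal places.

[-8.059, 4.799]

The t_23 distribution is symmetric; the 99% interval is -1.63 ± t·2.29 with t_{0.995,23} = 2.807.
Half-width: 2.807 × 2.29 = 6.429.
-1.63 − 6.429 = -8.059; -1.63 + 6.429 = 4.799.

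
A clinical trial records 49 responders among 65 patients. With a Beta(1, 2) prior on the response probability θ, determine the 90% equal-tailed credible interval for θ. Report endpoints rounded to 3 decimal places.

[0.644, 0.819]

Posterior: Beta(1+49, 2+16) = Beta(50, 18).
Equal-tailed 90% interval: the 0.05 and 0.95 quantiles of Beta(50, 18).
Posterior mean ≈ 0.735, SD ≈ 0.053; a Normal approximation gives roughly [0.648, 0.823].
Exact: F⁻¹(0.05) = 0.644; F⁻¹(0.95) = 0.819.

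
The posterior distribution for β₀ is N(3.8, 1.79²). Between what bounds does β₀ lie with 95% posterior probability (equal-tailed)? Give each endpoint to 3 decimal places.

The posterior is symmetric, so the 95% equal-tailed interval is β₀ = 3.8 ± z·1.79 with z = 1.960.
Half-width: 1.960 × 1.79 = 3.508.
3.8 − 3.508 = 0.292; 3.8 + 3.508 = 7.308.

[0.292, 7.308]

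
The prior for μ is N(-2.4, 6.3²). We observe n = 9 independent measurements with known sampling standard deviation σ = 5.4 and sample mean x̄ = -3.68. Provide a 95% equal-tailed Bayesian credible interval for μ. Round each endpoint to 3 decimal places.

[-6.976, -0.191]

Posterior precision = 1/6.3² + 9/5.4² = 0.0252 + 0.3086 = 0.3338, so posterior SD = 1.7307.
Posterior mean = (-2.4/6.3² + 9·-3.68/5.4²) / 0.3338 = -3.5834.
Interval: -3.5834 ± 1.960 × 1.7307 → [-6.976, -0.191].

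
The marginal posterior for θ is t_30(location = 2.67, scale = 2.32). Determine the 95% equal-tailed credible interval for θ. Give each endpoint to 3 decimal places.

The t_30 distribution is symmetric; the 95% interval is 2.67 ± t·2.32 with t_{0.975,30} = 2.042.
Half-width: 2.042 × 2.32 = 4.738.
2.67 − 4.738 = -2.068; 2.67 + 4.738 = 7.408.

[-2.068, 7.408]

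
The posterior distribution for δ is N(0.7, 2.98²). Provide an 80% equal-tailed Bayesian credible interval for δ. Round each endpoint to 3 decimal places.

The posterior is symmetric, so the 80% equal-tailed interval is δ = 0.7 ± z·2.98 with z = 1.282.
Half-width: 1.282 × 2.98 = 3.819.
0.7 − 3.819 = -3.119; 0.7 + 3.819 = 4.519.

[-3.119, 4.519]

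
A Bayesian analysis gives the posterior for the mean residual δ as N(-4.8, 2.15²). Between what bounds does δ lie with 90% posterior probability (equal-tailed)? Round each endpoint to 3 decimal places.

[-8.336, -1.264]

The posterior is symmetric, so the 90% equal-tailed interval is δ = -4.8 ± z·2.15 with z = 1.645.
Half-width: 1.645 × 2.15 = 3.536.
-4.8 − 3.536 = -8.336; -4.8 + 3.536 = -1.264.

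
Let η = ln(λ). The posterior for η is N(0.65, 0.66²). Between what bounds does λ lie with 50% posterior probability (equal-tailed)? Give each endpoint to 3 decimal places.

[1.227, 2.990]

On the log scale the 50% interval is 0.65 ± 0.674 × 0.66 = [0.2048, 1.0952].
Exponentiate: [e^0.2048, e^1.0952] = [1.227, 2.990].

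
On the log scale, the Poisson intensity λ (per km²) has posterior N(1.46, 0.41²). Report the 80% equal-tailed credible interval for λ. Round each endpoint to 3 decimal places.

On the log scale the 80% interval is 1.46 ± 1.282 × 0.41 = [0.9346, 1.9854].
Exponentiate: [e^0.9346, e^1.9854] = [2.546, 7.282].

[2.546, 7.282]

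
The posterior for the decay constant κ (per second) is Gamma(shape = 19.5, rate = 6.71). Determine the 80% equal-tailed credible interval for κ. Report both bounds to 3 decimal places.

[2.101, 3.775]

Posterior: Gamma(shape 19.5, rate 6.71).
Equal-tailed 80% interval: Gamma(19.5, 6.71) quantiles at 0.1 and 0.9.
Posterior mean ≈ 2.906, SD ≈ 0.658; a Normal approximation gives roughly [2.063, 3.750].
Exact: lower = 2.101; upper = 3.775.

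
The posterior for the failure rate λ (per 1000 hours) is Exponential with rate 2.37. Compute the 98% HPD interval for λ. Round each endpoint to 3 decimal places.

The exponential density is strictly decreasing on [0, ∞), so the HPD interval is anchored at 0: [0, q] with P(λ ≤ q) = 0.98.
q = −ln(1 − 0.98) / 2.37 = 3.9120 / 2.37 = 1.651.

[0.000, 1.651]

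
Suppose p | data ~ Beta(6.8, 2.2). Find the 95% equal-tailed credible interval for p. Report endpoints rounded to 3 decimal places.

Posterior: Beta(6.8, 2.2).
Equal-tailed 95% interval: the 0.025 and 0.975 quantiles of Beta(6.8, 2.2).
Posterior mean ≈ 0.756, SD ≈ 0.136; a Normal approximation gives roughly [0.489, 1.022].
Exact: F⁻¹(0.025) = 0.447; F⁻¹(0.975) = 0.959.

[0.447, 0.959]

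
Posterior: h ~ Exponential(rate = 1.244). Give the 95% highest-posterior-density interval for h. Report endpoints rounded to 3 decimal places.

The exponential density is strictly decreasing on [0, ∞), so the HPD interval is anchored at 0: [0, q] with P(h ≤ q) = 0.95.
q = −ln(1 − 0.95) / 1.244 = 2.9957 / 1.244 = 2.408.

[0.000, 2.408]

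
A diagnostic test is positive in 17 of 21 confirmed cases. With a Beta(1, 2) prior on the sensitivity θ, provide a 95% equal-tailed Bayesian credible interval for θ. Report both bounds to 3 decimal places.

Posterior: Beta(1+17, 2+4) = Beta(18, 6).
Equal-tailed 95% interval: the 0.025 and 0.975 quantiles of Beta(18, 6).
Posterior mean ≈ 0.750, SD ≈ 0.087; a Normal approximation gives roughly [0.580, 0.920].
Exact: F⁻¹(0.025) = 0.563; F⁻¹(0.975) = 0.898.

[0.563, 0.898]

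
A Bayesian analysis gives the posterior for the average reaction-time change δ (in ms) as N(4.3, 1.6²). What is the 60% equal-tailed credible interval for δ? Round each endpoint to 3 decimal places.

The posterior is symmetric, so the 60% equal-tailed interval is δ = 4.3 ± z·1.6 with z = 0.842.
Half-width: 0.842 × 1.6 = 1.347.
4.3 − 1.347 = 2.953; 4.3 + 1.347 = 5.647.

[2.953, 5.647]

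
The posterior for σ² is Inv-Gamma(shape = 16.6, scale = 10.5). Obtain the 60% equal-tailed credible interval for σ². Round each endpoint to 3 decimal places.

Inverse-Gamma(16.6, 10.5) quantiles: F⁻¹(0.2) and F⁻¹(0.8).
Equivalently, 1/σ² ~ Gamma(16.6, rate = 10.5); invert its 0.8 and 0.2 quantiles.
Posterior mean ≈ 0.673, SD ≈ 0.176; a Normal approximation gives roughly [0.525, 0.821].
Exact: lower = 0.528; upper = 0.801.

[0.528, 0.801]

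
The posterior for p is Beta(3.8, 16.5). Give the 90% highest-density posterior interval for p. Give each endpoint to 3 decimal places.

The posterior is unimodal and skewed, so the HPD interval has equal density at both endpoints and is the shortest 90% interval.
Solving f(0.052) = f(0.317) with F(0.317) − F(0.052) = 0.90 gives [0.052, 0.317].
For comparison, the equal-tailed interval is [0.068, 0.342]; the HPD is narrower and shifted toward the mode.

[0.052, 0.317]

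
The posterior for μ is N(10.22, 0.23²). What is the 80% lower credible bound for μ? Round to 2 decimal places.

10.03

Need L with P(μ ≥ L) = 0.80: L = 10.22 − z_{0.2}·0.23.
z = 0.842; L = 10.22 − 0.842 × 0.23 = 10.03.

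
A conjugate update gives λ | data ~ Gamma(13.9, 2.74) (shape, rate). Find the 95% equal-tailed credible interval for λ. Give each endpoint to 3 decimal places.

[2.767, 8.067]

Posterior: Gamma(shape 13.9, rate 2.74).
Equal-tailed 95% interval: Gamma(13.9, 2.74) quantiles at 0.025 and 0.975.
Posterior mean ≈ 5.073, SD ≈ 1.361; a Normal approximation gives roughly [2.406, 7.740].
Exact: lower = 2.767; upper = 8.067.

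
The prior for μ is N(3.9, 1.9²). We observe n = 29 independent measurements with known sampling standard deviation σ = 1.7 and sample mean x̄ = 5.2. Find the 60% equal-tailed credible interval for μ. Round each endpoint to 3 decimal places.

[4.903, 5.427]

Posterior precision = 1/1.9² + 29/1.7² = 0.2770 + 10.0346 = 10.3116, so posterior SD = 0.3114.
Posterior mean = (3.9/1.9² + 29·5.2/1.7²) / 10.3116 = 5.1651.
Interval: 5.1651 ± 0.842 × 0.3114 → [4.903, 5.427].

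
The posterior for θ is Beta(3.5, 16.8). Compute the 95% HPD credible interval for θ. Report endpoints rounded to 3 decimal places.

[0.032, 0.333]

The posterior is unimodal and skewed, so the HPD interval has equal density at both endpoints and is the shortest 95% interval.
Solving f(0.032) = f(0.333) with F(0.333) − F(0.032) = 0.95 gives [0.032, 0.333].
For comparison, the equal-tailed interval is [0.046, 0.359]; the HPD is narrower and shifted toward the mode.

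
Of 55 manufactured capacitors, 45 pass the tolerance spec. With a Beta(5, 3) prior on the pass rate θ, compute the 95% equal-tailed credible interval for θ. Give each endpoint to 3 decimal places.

[0.686, 0.883]

Posterior: Beta(5+45, 3+10) = Beta(50, 13).
Equal-tailed 95% interval: the 0.025 and 0.975 quantiles of Beta(50, 13).
Posterior mean ≈ 0.794, SD ≈ 0.051; a Normal approximation gives roughly [0.695, 0.893].
Exact: F⁻¹(0.025) = 0.686; F⁻¹(0.975) = 0.883.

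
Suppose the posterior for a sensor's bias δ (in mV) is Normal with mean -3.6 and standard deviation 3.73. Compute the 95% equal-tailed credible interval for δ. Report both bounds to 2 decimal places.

The posterior is symmetric, so the 95% equal-tailed interval is δ = -3.6 ± z·3.73 with z = 1.960.
Half-width: 1.960 × 3.73 = 7.31.
-3.6 − 7.31 = -10.91; -3.6 + 7.31 = 3.71.

[-10.91, 3.71]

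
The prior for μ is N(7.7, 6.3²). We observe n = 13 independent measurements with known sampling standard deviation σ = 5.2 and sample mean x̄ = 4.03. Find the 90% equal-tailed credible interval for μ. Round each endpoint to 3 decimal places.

Posterior precision = 1/6.3² + 13/5.2² = 0.0252 + 0.4808 = 0.5060, so posterior SD = 1.4059.
Posterior mean = (7.7/6.3² + 13·4.03/5.2²) / 0.5060 = 4.2128.
Interval: 4.2128 ± 1.645 × 1.4059 → [1.900, 6.525].

[1.900, 6.525]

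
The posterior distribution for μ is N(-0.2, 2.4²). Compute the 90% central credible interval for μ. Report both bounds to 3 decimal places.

[-4.148, 3.748]

The posterior is symmetric, so the 90% equal-tailed interval is μ = -0.2 ± z·2.4 with z = 1.645.
Half-width: 1.645 × 2.4 = 3.948.
-0.2 − 3.948 = -4.148; -0.2 + 3.948 = 3.748.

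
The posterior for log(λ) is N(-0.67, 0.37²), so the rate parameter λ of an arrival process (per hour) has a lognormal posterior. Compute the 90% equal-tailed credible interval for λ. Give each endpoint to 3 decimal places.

On the log scale the 90% interval is -0.67 ± 1.645 × 0.37 = [-1.2786, -0.0614].
Exponentiate: [e^-1.2786, e^-0.0614] = [0.278, 0.940].

[0.278, 0.940]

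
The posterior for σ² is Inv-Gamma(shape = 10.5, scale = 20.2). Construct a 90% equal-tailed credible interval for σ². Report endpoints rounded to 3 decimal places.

[1.237, 3.485]

Inverse-Gamma(10.5, 20.2) quantiles: F⁻¹(0.05) and F⁻¹(0.95).
Equivalently, 1/σ² ~ Gamma(10.5, rate = 20.2); invert its 0.95 and 0.05 quantiles.
Posterior mean ≈ 2.126, SD ≈ 0.729; a Normal approximation gives roughly [0.927, 3.326].
Exact: lower = 1.237; upper = 3.485.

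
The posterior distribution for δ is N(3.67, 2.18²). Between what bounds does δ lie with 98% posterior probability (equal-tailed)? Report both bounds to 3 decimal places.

The posterior is symmetric, so the 98% equal-tailed interval is δ = 3.67 ± z·2.18 with z = 2.326.
Half-width: 2.326 × 2.18 = 5.071.
3.67 − 5.071 = -1.401; 3.67 + 5.071 = 8.741.

[-1.401, 8.741]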